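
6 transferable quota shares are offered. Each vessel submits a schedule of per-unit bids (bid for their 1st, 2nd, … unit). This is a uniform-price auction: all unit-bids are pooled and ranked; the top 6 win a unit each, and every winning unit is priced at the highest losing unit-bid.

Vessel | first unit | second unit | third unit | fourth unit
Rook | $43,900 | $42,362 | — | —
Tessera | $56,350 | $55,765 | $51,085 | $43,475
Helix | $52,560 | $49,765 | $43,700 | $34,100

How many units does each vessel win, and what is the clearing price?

Merging the schedules and taking the best 6: 56,350 (Tessera-1), 55,765 (Tessera-2), 52,560 (Helix-1), 51,085 (Tessera-3), 49,765 (Helix-2), 43,900 (Rook-1)
First bid not allocated: $43,700.
Allocation: Helix 2, Rook 1, Tessera 3.

Helix 2, Rook 1, Tessera 3; clearing price $43,700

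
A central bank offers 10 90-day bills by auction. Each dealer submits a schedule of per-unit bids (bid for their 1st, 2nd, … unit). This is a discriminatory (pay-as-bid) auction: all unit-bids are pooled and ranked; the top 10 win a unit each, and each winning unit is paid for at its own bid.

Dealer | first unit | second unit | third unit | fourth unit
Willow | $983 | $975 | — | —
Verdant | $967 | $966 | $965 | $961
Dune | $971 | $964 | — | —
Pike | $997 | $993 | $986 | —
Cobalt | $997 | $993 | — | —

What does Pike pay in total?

Merging the schedules and taking the best 10: 997 (Pike-1), 997 (Cobalt-1), 993 (Pike-2), 993 (Cobalt-2), 986 (Pike-3), 983 (Willow-1), 975 (Willow-2), 971 (Dune-1), 967 (Verdant-1), 966 (Verdant-2)
Next rejected bid: $965 (not a price — pay-as-bid).
Pike's winning unit-bids: 997 + 993 + 986 = $2,976.

Pike pays $2,976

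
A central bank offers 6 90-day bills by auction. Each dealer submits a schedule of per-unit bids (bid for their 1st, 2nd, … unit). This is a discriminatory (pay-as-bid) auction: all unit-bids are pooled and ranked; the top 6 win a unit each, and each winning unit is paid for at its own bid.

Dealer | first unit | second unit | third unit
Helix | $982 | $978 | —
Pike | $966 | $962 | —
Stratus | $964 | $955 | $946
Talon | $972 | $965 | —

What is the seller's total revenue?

Pooled unit-bids ranked (top 6): 982 (Helix-1), 978 (Helix-2), 972 (Talon-1), 966 (Pike-1), 965 (Talon-2), 964 (Stratus-1)
Next rejected bid: $962 (not a price — pay-as-bid).
Each winning unit pays its own bid.
Revenue = 982 + 978 + 972 + 966 + 965 + 964 = $5,827.

Total revenue: $5,827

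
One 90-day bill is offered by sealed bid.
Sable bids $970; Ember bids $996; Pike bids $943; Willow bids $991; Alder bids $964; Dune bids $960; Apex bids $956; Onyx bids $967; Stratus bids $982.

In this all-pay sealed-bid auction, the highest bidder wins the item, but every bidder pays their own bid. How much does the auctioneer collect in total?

Total revenue: $8,729

Bids in order: 996 (Ember) > 991 (Willow) > 982 (Stratus) > 970 (Sable) > 967 (Onyx) > 964 (Alder) > …
Every bidder forfeits their bid regardless of winning.
Revenue = 970 + 996 + 943 + 991 + 964 + 960 + 956 + 967 + 982 = $8,729.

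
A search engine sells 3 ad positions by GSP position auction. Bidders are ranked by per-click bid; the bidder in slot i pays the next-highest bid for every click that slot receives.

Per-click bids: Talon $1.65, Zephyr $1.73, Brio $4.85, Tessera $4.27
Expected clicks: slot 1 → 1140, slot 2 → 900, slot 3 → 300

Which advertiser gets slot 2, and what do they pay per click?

Per-click bids in order: $4.85 (Brio) > $4.27 (Tessera) > $1.73 (Zephyr) > $1.65 (Talon)
Slot 2 goes to the second-ranked bidder, Tessera, who pays the next bid down: $1.73/click.

Tessera; $1.73 per click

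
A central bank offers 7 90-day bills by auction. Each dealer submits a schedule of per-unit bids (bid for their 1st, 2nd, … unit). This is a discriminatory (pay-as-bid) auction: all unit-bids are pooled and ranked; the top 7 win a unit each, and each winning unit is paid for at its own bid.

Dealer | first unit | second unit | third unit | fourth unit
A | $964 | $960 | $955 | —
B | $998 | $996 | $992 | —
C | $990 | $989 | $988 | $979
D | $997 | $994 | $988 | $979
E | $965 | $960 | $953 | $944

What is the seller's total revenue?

Merging the schedules and taking the best 7: 998 (B-1), 997 (D-1), 996 (B-2), 994 (D-2), 992 (B-3), 990 (C-1), 989 (C-2)
Next rejected bid: $988 (not a price — pay-as-bid).
Each winning unit pays its own bid.
Revenue = 998 + 997 + 996 + 994 + 992 + 990 + 989 = $6,956.

Total revenue: $6,956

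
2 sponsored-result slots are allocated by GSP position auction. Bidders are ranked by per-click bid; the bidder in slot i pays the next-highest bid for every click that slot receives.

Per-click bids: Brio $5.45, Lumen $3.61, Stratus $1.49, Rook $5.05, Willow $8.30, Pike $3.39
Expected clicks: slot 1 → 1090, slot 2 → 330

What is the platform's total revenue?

Per-click bids in order: $8.30 (Willow) > $5.45 (Brio) > $5.05 (Rook) > …
Slot 1: Willow pays $5.45 × 1090 = $5940.50
Slot 2: Brio pays $5.05 × 330 = $1666.50
Total = $7607.00

Total revenue: $7607.00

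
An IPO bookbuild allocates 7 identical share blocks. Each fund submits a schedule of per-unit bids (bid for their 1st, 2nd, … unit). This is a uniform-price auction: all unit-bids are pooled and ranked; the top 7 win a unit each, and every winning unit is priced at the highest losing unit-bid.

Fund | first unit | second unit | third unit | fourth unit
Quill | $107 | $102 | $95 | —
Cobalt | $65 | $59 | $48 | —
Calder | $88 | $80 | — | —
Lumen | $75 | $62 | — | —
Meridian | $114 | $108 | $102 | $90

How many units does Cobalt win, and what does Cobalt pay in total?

Merging the schedules and taking the best 7: 114 (Meridian-1), 108 (Meridian-2), 107 (Quill-1), 102 (Quill-2), 102 (Meridian-3), 95 (Quill-3), 90 (Meridian-4)
The (k+1)-th unit-bid is $88.
Cobalt wins 0 unit(s) at $88 each.

Cobalt: 0 units, pays $0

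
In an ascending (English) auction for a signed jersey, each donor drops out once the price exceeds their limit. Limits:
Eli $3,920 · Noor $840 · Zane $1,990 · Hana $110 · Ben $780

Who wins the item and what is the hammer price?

Rule: the price rises until one bidder remains; the winner pays the price at which the last rival dropped out.
Sorting limits: 3,920 (Eli) > 1,990 (Zane) > 840 (Noor) > 780 (Ben) > 110 (Hana)
Zane is the last rival to drop out, at $1,990; Eli remains and wins at that price.

Eli wins at $1,990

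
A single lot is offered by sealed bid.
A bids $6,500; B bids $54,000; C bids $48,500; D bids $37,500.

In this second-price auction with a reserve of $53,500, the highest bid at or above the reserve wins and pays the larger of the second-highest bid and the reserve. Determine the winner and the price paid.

Bids ranked: 54,000 (B) > 48,500 (C) > 37,500 (D) > 6,500 (A)
B has the top bid at or above the reserve ($54,000).
max(second-highest $48,500, reserve $53,500) = $53,500.

B pays $53,500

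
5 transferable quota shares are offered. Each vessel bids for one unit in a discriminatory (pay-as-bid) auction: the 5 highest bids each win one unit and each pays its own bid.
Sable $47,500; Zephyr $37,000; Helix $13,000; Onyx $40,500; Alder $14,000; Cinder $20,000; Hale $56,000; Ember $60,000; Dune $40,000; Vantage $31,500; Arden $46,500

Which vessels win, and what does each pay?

Ember $60,000, Hale $56,000, Sable $47,500, Arden $46,500, Onyx $40,500

Bids ranked high→low: 60,000 (Ember), 56,000 (Hale), 47,500 (Sable), 46,500 (Arden), 40,500 (Onyx), 40,000 (Dune), 37,000 (Zephyr), …
The 5 highest are Ember, Hale, Sable, Arden, Onyx.
Each winner pays its own bid: Ember $60,000, Hale $56,000, Sable $47,500, Arden $46,500, Onyx $40,500.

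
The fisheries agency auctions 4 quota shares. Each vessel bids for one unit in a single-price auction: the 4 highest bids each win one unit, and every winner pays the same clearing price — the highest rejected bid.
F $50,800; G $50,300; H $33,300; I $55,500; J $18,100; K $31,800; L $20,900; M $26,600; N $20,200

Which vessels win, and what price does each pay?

I, F, G, H; each pays $31,800

Sorting: 55,500 (I), 50,800 (F), 50,300 (G), 33,300 (H), 31,800 (K), 26,600 (M), …
Winners (4 units): I, F, G, H.
Clearing price = highest rejected bid = $31,800.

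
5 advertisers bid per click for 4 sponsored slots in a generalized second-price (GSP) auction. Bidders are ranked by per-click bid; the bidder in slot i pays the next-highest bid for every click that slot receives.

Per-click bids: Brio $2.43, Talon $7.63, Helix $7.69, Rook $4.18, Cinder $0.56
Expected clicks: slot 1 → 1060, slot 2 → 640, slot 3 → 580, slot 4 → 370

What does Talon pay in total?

Sorting advertisers: $7.69 (Helix) > $7.63 (Talon) > $4.18 (Rook) > $2.43 (Brio) > $0.56 (Cinder)
Talon holds slot 2 → pays next bid $4.18 × 640 clicks = $2675.20.

Talon pays $2675.20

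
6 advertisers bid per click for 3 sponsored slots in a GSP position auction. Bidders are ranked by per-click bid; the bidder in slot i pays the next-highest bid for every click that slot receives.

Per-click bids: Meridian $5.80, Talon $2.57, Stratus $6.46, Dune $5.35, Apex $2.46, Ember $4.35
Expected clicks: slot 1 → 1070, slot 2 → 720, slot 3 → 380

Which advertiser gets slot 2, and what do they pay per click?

Per-click bids in order: $6.46 (Stratus) > $5.80 (Meridian) > $5.35 (Dune) > $4.35 (Ember) > …
Slot 2 goes to the second-ranked bidder, Meridian, who pays the next bid down: $5.35/click.

Meridian; $5.35 per click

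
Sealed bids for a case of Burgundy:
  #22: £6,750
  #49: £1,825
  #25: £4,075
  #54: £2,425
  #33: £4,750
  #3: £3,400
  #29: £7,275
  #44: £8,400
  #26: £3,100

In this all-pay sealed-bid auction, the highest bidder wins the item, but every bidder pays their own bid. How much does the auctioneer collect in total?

Rule: the highest bidder wins the item, but every bidder pays their own bid.
Bids ranked: 8,400 (#44) > 7,275 (#29) > 6,750 (#22) > 4,750 (#33) > 4,075 (#25) > 3,400 (#3) > …
Every bidder forfeits their bid regardless of winning.
Revenue = 6,750 + 1,825 + 4,075 + 2,425 + 4,750 + 3,400 + 7,275 + 8,400 + 3,100 = £42,000.

Total revenue: £42,000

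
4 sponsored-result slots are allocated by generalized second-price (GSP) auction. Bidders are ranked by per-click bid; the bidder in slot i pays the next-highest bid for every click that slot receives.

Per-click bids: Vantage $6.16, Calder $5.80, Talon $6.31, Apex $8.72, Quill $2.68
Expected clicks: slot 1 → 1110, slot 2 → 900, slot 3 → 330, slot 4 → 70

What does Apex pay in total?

Apex pays $7004.10

Per-click bids in order: $8.72 (Apex) > $6.31 (Talon) > $6.16 (Vantage) > $5.80 (Calder) > $2.68 (Quill)
Apex holds slot 1 → pays next bid $6.31 × 1110 clicks = $7004.10.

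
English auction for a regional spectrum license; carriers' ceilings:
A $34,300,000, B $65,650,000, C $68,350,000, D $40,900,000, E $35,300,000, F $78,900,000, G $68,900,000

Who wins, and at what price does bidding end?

F wins at $68,900,000

Limits ranked: 78,900,000 (F) > 68,900,000 (G) > 68,350,000 (C) > 65,650,000 (B) > 40,900,000 (D) > 35,300,000 (E) > …
Once the price passes $68,900,000, only F is left; the hammer falls at G's limit of $68,900,000.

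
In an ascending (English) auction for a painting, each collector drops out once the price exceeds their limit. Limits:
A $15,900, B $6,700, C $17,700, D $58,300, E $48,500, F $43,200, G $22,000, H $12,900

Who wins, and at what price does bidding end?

Limits ranked: 58,300 (D) > 48,500 (E) > 43,200 (F) > 22,000 (G) > 17,700 (C) > 15,900 (A) > …
E is the last rival to drop out, at $48,500; D remains and wins at that price.

D wins at $48,500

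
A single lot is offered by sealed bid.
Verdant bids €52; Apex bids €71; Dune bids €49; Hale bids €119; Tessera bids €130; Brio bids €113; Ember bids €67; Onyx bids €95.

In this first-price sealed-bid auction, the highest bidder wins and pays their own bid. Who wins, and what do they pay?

Tessera pays €130

Bids in order: 130 (Tessera) > 119 (Hale) > 113 (Brio) > 95 (Onyx) > 71 (Apex) > 67 (Ember) > …
Tessera is highest → pays own bid, €130.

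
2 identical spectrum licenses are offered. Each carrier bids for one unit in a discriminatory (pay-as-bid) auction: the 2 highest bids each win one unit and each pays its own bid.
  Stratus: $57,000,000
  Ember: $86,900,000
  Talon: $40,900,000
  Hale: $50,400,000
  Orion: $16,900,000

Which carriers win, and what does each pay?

Bids ranked high→low: 86,900,000 (Ember), 57,000,000 (Stratus), 50,400,000 (Hale), 40,900,000 (Talon), …
The 2 highest are Ember, Stratus.
Each winner pays its own bid: Ember $86,900,000, Stratus $57,000,000.

Ember $86,900,000, Stratus $57,000,000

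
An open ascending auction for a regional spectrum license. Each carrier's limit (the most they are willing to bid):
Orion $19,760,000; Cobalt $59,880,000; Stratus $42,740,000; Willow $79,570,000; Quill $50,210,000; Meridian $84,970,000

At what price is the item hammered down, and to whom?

Sorting limits: 84,970,000 (Meridian) > 79,570,000 (Willow) > 59,880,000 (Cobalt) > 50,210,000 (Quill) > 42,740,000 (Stratus) > 19,760,000 (Orion)
Willow is the last rival to drop out, at $79,570,000; Meridian remains and wins at that price.

Meridian wins at $79,570,000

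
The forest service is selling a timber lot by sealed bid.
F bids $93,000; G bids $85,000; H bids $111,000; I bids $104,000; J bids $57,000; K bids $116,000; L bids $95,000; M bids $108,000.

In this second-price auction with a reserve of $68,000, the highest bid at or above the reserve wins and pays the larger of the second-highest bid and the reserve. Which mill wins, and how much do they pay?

Second-price auction with a reserve of $68,000: the highest bid at or above the reserve wins and pays the larger of the second-highest bid and the reserve.
Bids ranked: 116,000 (K) > 111,000 (H) > 108,000 (M) > 104,000 (I) > 95,000 (L) > 93,000 (F) > …
Highest eligible bid: K at $116,000.
max(second-highest $111,000, reserve $68,000) = $111,000; the reserve does not bind.

K pays $111,000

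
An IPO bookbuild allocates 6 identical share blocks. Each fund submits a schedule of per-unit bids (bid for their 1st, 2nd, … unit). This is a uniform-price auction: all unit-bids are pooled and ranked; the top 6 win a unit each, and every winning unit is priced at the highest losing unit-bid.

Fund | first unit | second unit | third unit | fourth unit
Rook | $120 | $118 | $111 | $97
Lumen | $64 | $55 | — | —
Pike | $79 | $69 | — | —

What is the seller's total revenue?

Merging the schedules and taking the best 6: 120 (Rook-1), 118 (Rook-2), 111 (Rook-3), 97 (Rook-4), 79 (Pike-1), 69 (Pike-2)
Highest rejected unit-bid = $64.
Allocation: Pike 2, Rook 4. Every unit priced at $64.
Revenue = 6 × 64 = $384.

Total revenue: $384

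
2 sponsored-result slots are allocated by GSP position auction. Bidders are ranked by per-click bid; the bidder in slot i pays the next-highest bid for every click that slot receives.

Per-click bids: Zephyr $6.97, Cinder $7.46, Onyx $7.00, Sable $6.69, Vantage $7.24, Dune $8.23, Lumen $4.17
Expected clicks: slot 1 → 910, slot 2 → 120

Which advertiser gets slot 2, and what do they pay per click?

Ranked by bid: $8.23 (Dune) > $7.46 (Cinder) > $7.24 (Vantage) > …
Slot 2 goes to the second-ranked bidder, Cinder, who pays the next bid down: $7.24/click.

Cinder; $7.24 per click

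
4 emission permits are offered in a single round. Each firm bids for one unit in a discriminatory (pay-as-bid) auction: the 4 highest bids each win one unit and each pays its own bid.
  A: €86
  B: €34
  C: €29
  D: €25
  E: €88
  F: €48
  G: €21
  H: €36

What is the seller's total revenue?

Ordering the bids: 88 (E), 86 (A), 48 (F), 36 (H), 34 (B), 29 (C), …
The 4 highest are E, A, F, H.
Total revenue = 88 + 86 + 48 + 36 = €258.

Total revenue: €258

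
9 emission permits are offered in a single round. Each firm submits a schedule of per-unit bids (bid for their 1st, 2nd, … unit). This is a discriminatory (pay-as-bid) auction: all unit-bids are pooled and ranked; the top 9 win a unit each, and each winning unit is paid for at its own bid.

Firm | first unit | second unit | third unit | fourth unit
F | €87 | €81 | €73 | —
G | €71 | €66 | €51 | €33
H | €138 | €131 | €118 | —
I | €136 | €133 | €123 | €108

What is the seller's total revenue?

Pooled unit-bids ranked (top 9): 138 (H-1), 136 (I-1), 133 (I-2), 131 (H-2), 123 (I-3), 118 (H-3), 108 (I-4), 87 (F-1), 81 (F-2)
Next rejected bid: €73 (not a price — pay-as-bid).
Each winning unit pays its own bid.
Revenue = 138 + 136 + 133 + 131 + 123 + 118 + 108 + 87 + 81 = €1,055.

Total revenue: €1,055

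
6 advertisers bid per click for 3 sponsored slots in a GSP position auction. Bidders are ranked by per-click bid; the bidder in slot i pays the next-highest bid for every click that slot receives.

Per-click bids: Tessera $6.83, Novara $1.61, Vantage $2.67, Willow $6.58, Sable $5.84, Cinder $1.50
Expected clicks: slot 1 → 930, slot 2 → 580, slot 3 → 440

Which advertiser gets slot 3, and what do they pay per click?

Sorting advertisers: $6.83 (Tessera) > $6.58 (Willow) > $5.84 (Sable) > $2.67 (Vantage) > …
Slot 3 goes to the third-ranked bidder, Sable, who pays the next bid down: $2.67/click.

Sable; $2.67 per click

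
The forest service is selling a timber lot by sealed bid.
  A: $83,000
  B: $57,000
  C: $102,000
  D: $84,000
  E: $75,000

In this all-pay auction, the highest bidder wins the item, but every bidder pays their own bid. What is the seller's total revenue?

Total revenue: $401,000

Bids ranked: 102,000 (C) > 84,000 (D) > 83,000 (A) > 75,000 (E) > 57,000 (B)
Every bidder forfeits their bid regardless of winning.
Revenue = 83,000 + 57,000 + 102,000 + 84,000 + 75,000 = $401,000.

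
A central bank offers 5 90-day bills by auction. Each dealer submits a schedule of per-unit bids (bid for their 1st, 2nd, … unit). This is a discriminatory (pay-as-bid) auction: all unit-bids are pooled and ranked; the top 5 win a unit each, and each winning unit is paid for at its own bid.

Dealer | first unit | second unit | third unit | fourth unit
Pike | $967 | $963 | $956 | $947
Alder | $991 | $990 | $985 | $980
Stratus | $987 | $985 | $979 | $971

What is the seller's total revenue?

All unit-bids, highest first — top 5: 991 (Alder-1), 990 (Alder-2), 987 (Stratus-1), 985 (Alder-3), 985 (Stratus-2)
Next rejected bid: $980 (not a price — pay-as-bid).
Each winning unit pays its own bid.
Revenue = 991 + 990 + 987 + 985 + 985 = $4,938.

Total revenue: $4,938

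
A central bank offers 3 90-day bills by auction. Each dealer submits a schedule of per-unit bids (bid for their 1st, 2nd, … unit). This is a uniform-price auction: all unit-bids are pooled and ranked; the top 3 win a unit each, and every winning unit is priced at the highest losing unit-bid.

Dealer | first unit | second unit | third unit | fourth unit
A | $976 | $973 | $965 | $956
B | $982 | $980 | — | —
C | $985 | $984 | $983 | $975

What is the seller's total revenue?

All unit-bids, highest first — top 3: 985 (C-1), 984 (C-2), 983 (C-3)
The (k+1)-th unit-bid is $982.
Allocation: C 3. Every unit priced at $982.
Revenue = 3 × 982 = $2,946.

Total revenue: $2,946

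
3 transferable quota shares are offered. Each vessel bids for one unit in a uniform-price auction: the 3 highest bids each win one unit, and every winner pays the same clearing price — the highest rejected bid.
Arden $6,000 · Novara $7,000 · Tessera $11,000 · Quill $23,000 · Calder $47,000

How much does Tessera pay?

Tessera pays $7,000

Ordering the bids: 47,000 (Calder), 23,000 (Quill), 11,000 (Tessera), 7,000 (Novara), 6,000 (Arden)
Winners (3 units): Calder, Quill, Tessera.
Highest unsuccessful bid: $7,000 → clearing price.
Tessera wins → pays $7,000.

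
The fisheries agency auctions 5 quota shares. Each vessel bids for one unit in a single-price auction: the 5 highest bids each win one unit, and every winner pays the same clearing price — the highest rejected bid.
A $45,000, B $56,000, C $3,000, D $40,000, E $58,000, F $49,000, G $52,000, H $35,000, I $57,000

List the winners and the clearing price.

Ordering the bids: 58,000 (E), 57,000 (I), 56,000 (B), 52,000 (G), 49,000 (F), 45,000 (A), 40,000 (D), …
Winners (5 units): E, I, B, G, F.
Highest unsuccessful bid: $45,000 → clearing price.

E, I, B, G, F; each pays $45,000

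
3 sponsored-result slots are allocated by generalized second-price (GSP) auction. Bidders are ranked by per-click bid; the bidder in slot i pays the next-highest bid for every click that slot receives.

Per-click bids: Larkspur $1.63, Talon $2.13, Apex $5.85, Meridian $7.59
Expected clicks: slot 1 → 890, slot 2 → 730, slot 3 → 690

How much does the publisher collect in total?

Total revenue: $7886.10

Sorting advertisers: $7.59 (Meridian) > $5.85 (Apex) > $2.13 (Talon) > $1.63 (Larkspur)
Slot 1: Meridian pays $5.85 × 890 = $5206.50
Slot 2: Apex pays $2.13 × 730 = $1554.90
Slot 3: Talon pays $1.63 × 690 = $1124.70
Total = $7886.10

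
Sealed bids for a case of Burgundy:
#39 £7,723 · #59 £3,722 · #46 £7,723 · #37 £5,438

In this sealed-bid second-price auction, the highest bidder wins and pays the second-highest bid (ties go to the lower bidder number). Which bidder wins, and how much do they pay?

Rule: the highest bidder wins and pays the second-highest bid.
Sorting bids: 7,723 (#39) > 7,723 (#46) > 5,438 (#37) > 3,722 (#59)
#39 and #46 tie at £7,723; tie-break gives it to #39.
#39 wins with the highest bid; price is set by the runner-up at £7,723.

#39 pays £7,723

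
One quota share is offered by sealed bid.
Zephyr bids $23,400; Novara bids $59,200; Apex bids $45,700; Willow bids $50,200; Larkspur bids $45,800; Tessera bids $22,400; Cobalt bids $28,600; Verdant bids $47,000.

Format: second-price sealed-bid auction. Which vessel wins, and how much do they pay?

Sorting bids: 59,200 (Novara) > 50,200 (Willow) > 47,000 (Verdant) > 45,800 (Larkspur) > 45,700 (Apex) > 28,600 (Cobalt) > …
Second-price: Novara pays Willow's bid of $50,200.

Novara pays $50,200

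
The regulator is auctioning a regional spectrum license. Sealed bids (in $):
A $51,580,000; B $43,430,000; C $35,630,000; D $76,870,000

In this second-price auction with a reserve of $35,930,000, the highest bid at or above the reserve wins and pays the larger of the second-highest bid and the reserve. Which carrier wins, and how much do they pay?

D pays $51,580,000

Rule: the highest bid at or above the reserve wins and pays the larger of the second-highest bid and the reserve.
Sorting bids: 76,870,000 (D) > 51,580,000 (A) > 43,430,000 (B) > 35,630,000 (C)
D has the top bid at or above the reserve ($76,870,000).
Second-highest bid $51,580,000 exceeds the reserve $35,930,000 → payment $51,580,000.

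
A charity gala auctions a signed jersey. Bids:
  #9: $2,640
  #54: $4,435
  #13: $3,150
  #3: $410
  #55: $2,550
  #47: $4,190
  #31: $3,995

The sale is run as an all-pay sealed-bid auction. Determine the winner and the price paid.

Sorting bids: 4,435 (#54) > 4,190 (#47) > 3,995 (#31) > 3,150 (#13) > 2,640 (#9) > 2,550 (#55) > …
#54 is highest and takes the item; every bidder forfeits their bid.

#54 pays $4,435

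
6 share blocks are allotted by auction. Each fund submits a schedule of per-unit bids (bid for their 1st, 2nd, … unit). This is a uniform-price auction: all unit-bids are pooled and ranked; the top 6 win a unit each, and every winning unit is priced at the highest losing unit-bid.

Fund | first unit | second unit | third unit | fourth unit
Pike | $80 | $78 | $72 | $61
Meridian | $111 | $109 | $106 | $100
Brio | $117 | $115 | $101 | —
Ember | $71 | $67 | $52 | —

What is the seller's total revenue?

Merging the schedules and taking the best 6: 117 (Brio-1), 115 (Brio-2), 111 (Meridian-1), 109 (Meridian-2), 106 (Meridian-3), 101 (Brio-3)
Highest rejected unit-bid = $100.
Allocation: Brio 3, Meridian 3. Every unit priced at $100.
Revenue = 6 × 100 = $600.

Total revenue: $600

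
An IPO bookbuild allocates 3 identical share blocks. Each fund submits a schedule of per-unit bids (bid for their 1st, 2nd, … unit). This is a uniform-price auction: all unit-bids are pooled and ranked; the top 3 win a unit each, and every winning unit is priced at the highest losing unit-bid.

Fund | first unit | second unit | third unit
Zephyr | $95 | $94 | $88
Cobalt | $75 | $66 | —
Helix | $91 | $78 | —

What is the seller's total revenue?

Total revenue: $264

All unit-bids, highest first — top 3: 95 (Zephyr-1), 94 (Zephyr-2), 91 (Helix-1)
The (k+1)-th unit-bid is $88.
Allocation: Helix 1, Zephyr 2. Every unit priced at $88.
Revenue = 3 × 88 = $264.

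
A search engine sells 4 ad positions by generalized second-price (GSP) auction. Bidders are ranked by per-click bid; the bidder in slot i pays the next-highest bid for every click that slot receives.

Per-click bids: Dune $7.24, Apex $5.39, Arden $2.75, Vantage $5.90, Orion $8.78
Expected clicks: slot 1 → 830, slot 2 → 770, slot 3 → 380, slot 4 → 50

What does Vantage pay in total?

Vantage pays $2048.20

Sorting advertisers: $8.78 (Orion) > $7.24 (Dune) > $5.90 (Vantage) > $5.39 (Apex) > $2.75 (Arden)
Vantage holds slot 3 → pays next bid $5.39 × 380 clicks = $2048.20.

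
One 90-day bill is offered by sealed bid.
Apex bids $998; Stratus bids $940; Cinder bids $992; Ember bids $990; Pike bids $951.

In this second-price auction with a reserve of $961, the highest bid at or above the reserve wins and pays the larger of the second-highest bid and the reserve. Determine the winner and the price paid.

Apex pays $992

Bids in order: 998 (Apex) > 992 (Cinder) > 990 (Ember) > 951 (Pike) > 940 (Stratus)
Apex has the top bid at or above the reserve ($998).
Second-highest bid $992 exceeds the reserve $961 → payment $992.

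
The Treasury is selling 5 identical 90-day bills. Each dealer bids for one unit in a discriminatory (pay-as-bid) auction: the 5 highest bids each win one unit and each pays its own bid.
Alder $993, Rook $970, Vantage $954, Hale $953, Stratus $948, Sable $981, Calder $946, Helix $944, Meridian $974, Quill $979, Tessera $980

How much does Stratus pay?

Stratus pays $0

Bids ranked high→low: 993 (Alder), 981 (Sable), 980 (Tessera), 979 (Quill), 974 (Meridian), 970 (Rook), 954 (Vantage), …
The 5 highest are Alder, Sable, Tessera, Quill, Meridian.
Stratus does not win → $0.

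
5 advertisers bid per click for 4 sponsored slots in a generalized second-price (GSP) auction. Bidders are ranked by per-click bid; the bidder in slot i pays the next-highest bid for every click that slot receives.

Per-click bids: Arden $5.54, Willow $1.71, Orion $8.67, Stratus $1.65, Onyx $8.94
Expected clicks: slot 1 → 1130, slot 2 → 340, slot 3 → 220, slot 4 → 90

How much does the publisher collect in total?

Ranked by bid: $8.94 (Onyx) > $8.67 (Orion) > $5.54 (Arden) > $1.71 (Willow) > $1.65 (Stratus)
Slot 1: Onyx pays $8.67 × 1130 = $9797.10
Slot 2: Orion pays $5.54 × 340 = $1883.60
Slot 3: Arden pays $1.71 × 220 = $376.20
Slot 4: Willow pays $1.65 × 90 = $148.50
Total = $12205.40

Total revenue: $12205.40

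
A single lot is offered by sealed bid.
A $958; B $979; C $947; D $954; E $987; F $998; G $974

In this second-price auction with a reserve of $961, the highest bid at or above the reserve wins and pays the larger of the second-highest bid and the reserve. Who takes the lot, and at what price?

Sorting bids: 998 (F) > 987 (E) > 979 (B) > 974 (G) > 958 (A) > 954 (D) > …
F has the top bid at or above the reserve ($998).
Second-highest bid $987 exceeds the reserve $961 → payment $987.

F pays $987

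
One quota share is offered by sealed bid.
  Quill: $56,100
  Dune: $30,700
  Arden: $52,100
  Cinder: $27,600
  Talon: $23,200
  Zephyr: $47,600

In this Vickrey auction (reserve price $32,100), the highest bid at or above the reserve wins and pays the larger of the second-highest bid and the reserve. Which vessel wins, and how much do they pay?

Quill pays $52,100

Bids ranked: 56,100 (Quill) > 52,100 (Arden) > 47,600 (Zephyr) > 30,700 (Dune) > 27,600 (Cinder) > 23,200 (Talon)
Highest eligible bid: Quill at $56,100.
max(second-highest $52,100, reserve $32,100) = $52,100; the reserve does not bind.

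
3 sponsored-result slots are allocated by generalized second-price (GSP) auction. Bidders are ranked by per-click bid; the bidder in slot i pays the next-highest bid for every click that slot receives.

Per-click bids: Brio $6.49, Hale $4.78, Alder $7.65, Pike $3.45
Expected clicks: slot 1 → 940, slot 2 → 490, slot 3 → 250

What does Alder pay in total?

Alder pays $6100.60

Per-click bids in order: $7.65 (Alder) > $6.49 (Brio) > $4.78 (Hale) > $3.45 (Pike)
Alder holds slot 1 → pays next bid $6.49 × 940 clicks = $6100.60.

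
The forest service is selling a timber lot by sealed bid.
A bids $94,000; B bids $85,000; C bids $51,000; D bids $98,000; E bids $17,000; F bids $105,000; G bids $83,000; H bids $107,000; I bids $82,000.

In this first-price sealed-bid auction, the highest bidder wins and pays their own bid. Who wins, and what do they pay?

Bids in order: 107,000 (H) > 105,000 (F) > 98,000 (D) > 94,000 (A) > 85,000 (B) > 83,000 (G) > …
First-price: H pays what they bid, $107,000.

H pays $107,000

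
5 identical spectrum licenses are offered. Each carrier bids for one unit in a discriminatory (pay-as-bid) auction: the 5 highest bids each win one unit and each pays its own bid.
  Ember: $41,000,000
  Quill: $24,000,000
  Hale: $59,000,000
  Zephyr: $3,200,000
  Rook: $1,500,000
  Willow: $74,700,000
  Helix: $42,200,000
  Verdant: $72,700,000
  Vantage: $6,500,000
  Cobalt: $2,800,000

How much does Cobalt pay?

Cobalt pays $0

Bids ranked high→low: 74,700,000 (Willow), 72,700,000 (Verdant), 59,000,000 (Hale), 42,200,000 (Helix), 41,000,000 (Ember), 24,000,000 (Quill), 6,500,000 (Vantage), …
Winners (5 units): Willow, Verdant, Hale, Helix, Ember.
Cobalt does not win → $0.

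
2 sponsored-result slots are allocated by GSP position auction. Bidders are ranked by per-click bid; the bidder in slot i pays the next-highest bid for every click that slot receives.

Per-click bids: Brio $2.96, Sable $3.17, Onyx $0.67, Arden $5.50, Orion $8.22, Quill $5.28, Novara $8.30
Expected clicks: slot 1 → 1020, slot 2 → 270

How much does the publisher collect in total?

Total revenue: $9869.40

Ranked by bid: $8.30 (Novara) > $8.22 (Orion) > $5.50 (Arden) > …
Slot 1: Novara pays $8.22 × 1020 = $8384.40
Slot 2: Orion pays $5.50 × 270 = $1485.00
Total = $9869.40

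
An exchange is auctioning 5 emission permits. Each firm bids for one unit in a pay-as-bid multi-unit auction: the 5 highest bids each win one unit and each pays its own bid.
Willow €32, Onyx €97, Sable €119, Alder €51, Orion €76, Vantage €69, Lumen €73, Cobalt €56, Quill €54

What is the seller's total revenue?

Total revenue: €434

Sorting: 119 (Sable), 97 (Onyx), 76 (Orion), 73 (Lumen), 69 (Vantage), 56 (Cobalt), 54 (Quill), …
Winners (5 units): Sable, Onyx, Orion, Lumen, Vantage.
Total revenue = 119 + 97 + 76 + 73 + 69 = €434.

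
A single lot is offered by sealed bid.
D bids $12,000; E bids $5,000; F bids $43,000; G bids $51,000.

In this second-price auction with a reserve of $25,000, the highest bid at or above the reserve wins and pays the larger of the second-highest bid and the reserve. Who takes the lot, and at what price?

Sorting bids: 51,000 (G) > 43,000 (F) > 12,000 (D) > 5,000 (E)
Highest eligible bid: G at $51,000.
max(second-highest $43,000, reserve $25,000) = $43,000; the reserve does not bind.

G pays $43,000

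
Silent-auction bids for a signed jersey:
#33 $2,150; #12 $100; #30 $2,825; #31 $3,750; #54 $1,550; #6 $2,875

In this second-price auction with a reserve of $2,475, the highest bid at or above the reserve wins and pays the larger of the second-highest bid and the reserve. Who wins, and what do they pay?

Rule: the highest bid at or above the reserve wins and pays the larger of the second-highest bid and the reserve.
Bids in order: 3,750 (#31) > 2,875 (#6) > 2,825 (#30) > 2,150 (#33) > 1,550 (#54) > 100 (#12)
#31 has the top bid at or above the reserve ($3,750).
max(second-highest $2,875, reserve $2,475) = $2,875; the reserve does not bind.

#31 pays $2,875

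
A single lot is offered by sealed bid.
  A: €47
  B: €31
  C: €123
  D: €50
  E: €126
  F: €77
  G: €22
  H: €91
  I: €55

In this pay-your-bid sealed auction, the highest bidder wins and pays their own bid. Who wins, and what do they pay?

E pays €126

Sorting bids: 126 (E) > 123 (C) > 91 (H) > 77 (F) > 55 (I) > 50 (D) > …
E has the highest bid and pays exactly that: €126.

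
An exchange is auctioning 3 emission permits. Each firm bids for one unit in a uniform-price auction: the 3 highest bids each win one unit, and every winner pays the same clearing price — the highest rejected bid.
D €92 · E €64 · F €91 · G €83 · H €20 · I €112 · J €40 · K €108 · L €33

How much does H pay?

H pays €0

Ordering the bids: 112 (I), 108 (K), 92 (D), 91 (F), 83 (G), …
The 3 highest are I, K, D.
Highest unsuccessful bid: €91 → clearing price.
H does not win → pays €0.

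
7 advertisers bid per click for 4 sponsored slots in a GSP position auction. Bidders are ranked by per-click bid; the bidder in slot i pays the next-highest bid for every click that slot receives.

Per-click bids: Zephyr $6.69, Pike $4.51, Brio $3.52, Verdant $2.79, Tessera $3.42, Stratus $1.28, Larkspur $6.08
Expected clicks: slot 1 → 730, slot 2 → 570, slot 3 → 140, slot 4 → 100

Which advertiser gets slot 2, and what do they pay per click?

Sorting advertisers: $6.69 (Zephyr) > $6.08 (Larkspur) > $4.51 (Pike) > $3.52 (Brio) > $3.42 (Tessera) > …
Slot 2 goes to the second-ranked bidder, Larkspur, who pays the next bid down: $4.51/click.

Larkspur; $4.51 per click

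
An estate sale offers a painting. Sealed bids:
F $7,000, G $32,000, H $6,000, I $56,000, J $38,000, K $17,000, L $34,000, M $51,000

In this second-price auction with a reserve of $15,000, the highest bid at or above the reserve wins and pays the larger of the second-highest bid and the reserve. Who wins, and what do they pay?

I pays $51,000

Bids ranked: 56,000 (I) > 51,000 (M) > 38,000 (J) > 34,000 (L) > 32,000 (G) > 17,000 (K) > …
Highest eligible bid: I at $56,000.
Second-highest bid $51,000 exceeds the reserve $15,000 → payment $51,000.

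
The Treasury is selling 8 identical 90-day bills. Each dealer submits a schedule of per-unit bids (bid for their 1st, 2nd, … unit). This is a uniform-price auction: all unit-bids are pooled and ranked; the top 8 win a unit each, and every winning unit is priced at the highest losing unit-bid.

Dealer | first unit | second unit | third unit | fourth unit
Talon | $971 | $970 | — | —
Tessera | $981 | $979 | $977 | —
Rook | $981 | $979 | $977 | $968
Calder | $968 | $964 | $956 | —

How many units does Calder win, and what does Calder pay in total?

Calder: 0 units, pays $0

Merging the schedules and taking the best 8: 981 (Tessera-1), 981 (Rook-1), 979 (Tessera-2), 979 (Rook-2), 977 (Tessera-3), 977 (Rook-3), 971 (Talon-1), 970 (Talon-2)
Highest rejected unit-bid = $968.
Calder wins 0 unit(s) at $968 each.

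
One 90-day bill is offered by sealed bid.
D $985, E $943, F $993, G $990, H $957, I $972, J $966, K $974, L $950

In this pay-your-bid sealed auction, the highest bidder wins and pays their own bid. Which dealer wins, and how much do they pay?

F pays $993

Sorting bids: 993 (F) > 990 (G) > 985 (D) > 974 (K) > 972 (I) > 966 (J) > …
First-price: F pays what they bid, $993.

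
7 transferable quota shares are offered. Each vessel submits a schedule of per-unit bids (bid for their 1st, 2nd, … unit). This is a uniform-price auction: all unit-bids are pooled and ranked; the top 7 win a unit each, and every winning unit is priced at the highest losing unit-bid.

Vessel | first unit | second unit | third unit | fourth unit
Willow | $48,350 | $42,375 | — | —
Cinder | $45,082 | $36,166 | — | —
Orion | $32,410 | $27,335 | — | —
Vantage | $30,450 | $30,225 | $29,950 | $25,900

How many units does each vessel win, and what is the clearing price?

All unit-bids, highest first — top 7: 48,350 (Willow-1), 45,082 (Cinder-1), 42,375 (Willow-2), 36,166 (Cinder-2), 32,410 (Orion-1), 30,450 (Vantage-1), 30,225 (Vantage-2)
The (k+1)-th unit-bid is $29,950.
Allocation: Cinder 2, Orion 1, Vantage 2, Willow 2.

Cinder 2, Orion 1, Vantage 2, Willow 2; clearing price $29,950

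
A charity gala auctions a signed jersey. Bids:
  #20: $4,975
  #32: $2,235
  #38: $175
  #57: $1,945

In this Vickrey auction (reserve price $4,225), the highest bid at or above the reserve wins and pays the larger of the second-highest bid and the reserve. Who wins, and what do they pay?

#20 pays $4,225

Bids in order: 4,975 (#20) > 2,235 (#32) > 1,945 (#57) > 175 (#38)
Highest eligible bid: #20 at $4,975.
max(second-highest $2,235, reserve $4,225) = $4,225.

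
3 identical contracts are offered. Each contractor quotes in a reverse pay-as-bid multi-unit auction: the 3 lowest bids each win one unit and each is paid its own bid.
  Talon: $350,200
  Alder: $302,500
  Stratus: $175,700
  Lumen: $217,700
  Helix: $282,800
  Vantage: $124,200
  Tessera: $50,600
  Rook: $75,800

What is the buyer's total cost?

Bids ranked low→high: 50,600 (Tessera), 75,800 (Rook), 124,200 (Vantage), 175,700 (Stratus), 217,700 (Lumen), …
Winners (3 units): Tessera, Rook, Vantage.
Total cost = 50,600 + 75,800 + 124,200 = $250,600.

Total cost: $250,600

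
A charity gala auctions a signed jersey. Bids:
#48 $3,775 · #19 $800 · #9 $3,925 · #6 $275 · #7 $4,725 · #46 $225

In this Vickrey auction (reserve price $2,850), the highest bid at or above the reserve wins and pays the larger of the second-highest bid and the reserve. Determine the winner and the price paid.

Bids ranked: 4,725 (#7) > 3,925 (#9) > 3,775 (#48) > 800 (#19) > 275 (#6) > 225 (#46)
#7 has the top bid at or above the reserve ($4,725).
max(second-highest $3,925, reserve $2,850) = $3,925; the reserve does not bind.

#7 pays $3,925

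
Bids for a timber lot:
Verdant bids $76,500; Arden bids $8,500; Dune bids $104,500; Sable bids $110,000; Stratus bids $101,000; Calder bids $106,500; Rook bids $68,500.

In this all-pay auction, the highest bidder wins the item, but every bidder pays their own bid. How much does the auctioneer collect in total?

All-pay auction: the highest bidder wins the item, but every bidder pays their own bid.
Bids ranked: 110,000 (Sable) > 106,500 (Calder) > 104,500 (Dune) > 101,000 (Stratus) > 76,500 (Verdant) > 68,500 (Rook) > …
Every bidder forfeits their bid regardless of winning.
Revenue = 76,500 + 8,500 + 104,500 + 110,000 + 101,000 + 106,500 + 68,500 = $575,500.

Total revenue: $575,500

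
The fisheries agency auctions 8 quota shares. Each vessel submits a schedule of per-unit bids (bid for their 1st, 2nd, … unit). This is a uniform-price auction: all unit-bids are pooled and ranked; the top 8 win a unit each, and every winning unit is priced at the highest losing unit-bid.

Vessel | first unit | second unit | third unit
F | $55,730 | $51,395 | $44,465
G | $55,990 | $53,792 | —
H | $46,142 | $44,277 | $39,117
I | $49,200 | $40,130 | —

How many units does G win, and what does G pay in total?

Merging the schedules and taking the best 8: 55,990 (G-1), 55,730 (F-1), 53,792 (G-2), 51,395 (F-2), 49,200 (I-1), 46,142 (H-1), 44,465 (F-3), 44,277 (H-2)
The (k+1)-th unit-bid is $40,130.
G wins 2 unit(s) at $40,130 each.

G: 2 units, pays $80,260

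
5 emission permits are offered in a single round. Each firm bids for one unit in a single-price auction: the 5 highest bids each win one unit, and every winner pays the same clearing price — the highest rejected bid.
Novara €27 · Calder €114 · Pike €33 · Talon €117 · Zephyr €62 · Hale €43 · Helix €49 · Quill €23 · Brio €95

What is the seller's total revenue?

Total revenue: €215

Bids ranked high→low: 117 (Talon), 114 (Calder), 95 (Brio), 62 (Zephyr), 49 (Helix), 43 (Hale), 33 (Pike), …
Winners (5 units): Talon, Calder, Brio, Zephyr, Helix.
Highest unsuccessful bid: €43 → clearing price.
Total revenue = 5 × €43 = €215.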